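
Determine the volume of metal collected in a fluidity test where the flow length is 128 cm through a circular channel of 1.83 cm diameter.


Formula: V = pi * (d/2)^2 * L  (cylinder volume)
Radius = 1.83/2 = 0.915 cm
V = pi * 0.915^2 * 128 = 336.6681 cm^3

336.6681 cm^3


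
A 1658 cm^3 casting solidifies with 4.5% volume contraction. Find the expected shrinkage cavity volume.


Formula: V_shrink = V_casting * shrinkage_pct / 100
V_shrink = 1658 cm^3 * 4.5 / 100 = 74.6100 cm^3


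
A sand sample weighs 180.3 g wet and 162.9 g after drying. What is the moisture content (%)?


Formula: MC = (W_wet - W_dry) / W_wet * 100
Water mass = 180.3 - 162.9 = 17.4 g
MC = 17.4 / 180.3 * 100 = 9.6506%

Final answer: 9.6506%


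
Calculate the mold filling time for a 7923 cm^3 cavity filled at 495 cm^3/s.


Formula: t_fill = V_mold / Q_flow
t = 7923 cm^3 / 495 cm^3/s = 16.0061 s

16.0061 s


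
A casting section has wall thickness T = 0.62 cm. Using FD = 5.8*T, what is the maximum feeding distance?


Formula: FD = 5.8 * T  (riser feeding-distance rule)
FD = 5.8 * 0.62 cm = 3.5960 cm

3.5960 cm


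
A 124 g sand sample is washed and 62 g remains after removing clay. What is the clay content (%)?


Formula: Clay% = (W_total - W_washed) / W_total * 100
Clay mass = 124 - 62 = 62 g
Clay% = 62 / 124 * 100 = 50.0000%

Final answer: 50.0000%


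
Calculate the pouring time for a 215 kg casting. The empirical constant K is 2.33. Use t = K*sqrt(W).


Formula: t = K * sqrt(W)
sqrt(W) = sqrt(215) = 14.66288
t = 2.33 * 14.66288 = 34.1645 s

Final answer: 34.1645 s


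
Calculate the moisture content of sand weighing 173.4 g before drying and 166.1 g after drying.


Formula: MC = (W_wet - W_dry) / W_wet * 100
Water mass = 173.4 - 166.1 = 7.3 g
MC = 7.3 / 173.4 * 100 = 4.2099%

Answer: 4.2099%


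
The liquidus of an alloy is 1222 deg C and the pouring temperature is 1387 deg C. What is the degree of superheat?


Formula: Superheat = T_pour - T_melt
Superheat = 1387 - 1222 = 165 deg C

165 deg C


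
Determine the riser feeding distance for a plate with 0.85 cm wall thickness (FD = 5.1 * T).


Formula: FD = 5.1 * T  (riser feeding-distance rule)
FD = 5.1 * 0.85 cm = 4.3350 cm


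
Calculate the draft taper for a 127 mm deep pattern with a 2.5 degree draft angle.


Formula: taper = depth * tan(draft_angle)
tan(2.5 deg) = 0.0436609
taper = 127 mm * 0.0436609 = 5.5449 mm


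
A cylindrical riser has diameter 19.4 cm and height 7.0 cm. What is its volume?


Formula: V = pi * (D/2)^2 * H  (cylinder volume)
Radius = D/2 = 19.4/2 = 9.7 cm
V = pi * 9.7^2 * 7.0 = 2069.1472 cm^3

2069.1472 cm^3


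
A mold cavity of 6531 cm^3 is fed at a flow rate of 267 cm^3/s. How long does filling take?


Formula: t_fill = V_mold / Q_flow
t = 6531 cm^3 / 267 cm^3/s = 24.4607 s

24.4607 s


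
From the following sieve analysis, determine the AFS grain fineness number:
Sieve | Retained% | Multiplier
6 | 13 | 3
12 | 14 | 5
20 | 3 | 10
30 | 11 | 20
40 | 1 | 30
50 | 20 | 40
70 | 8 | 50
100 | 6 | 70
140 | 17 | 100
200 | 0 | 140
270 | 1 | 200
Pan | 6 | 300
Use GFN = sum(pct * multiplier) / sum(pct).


Formula: GFN = sum(pct * multiplier) / sum(pct)
sum(pct * multiplier) = 5709
sum(pct) = 100
GFN = 5709 / 100 = 57.09

Final answer: 57.09


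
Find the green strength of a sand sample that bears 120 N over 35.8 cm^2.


Formula: Compressive Strength = Force / Area
Strength = 120 N / 35.8 cm^2 = 3.3520 N/cm^2


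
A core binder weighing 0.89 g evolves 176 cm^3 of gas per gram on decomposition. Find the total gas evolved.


Formula: V_gas = W_binder * gas_evolution_rate
V = 0.89 g * 176 cm^3/g = 156.6400 cm^3

Answer: 156.6400 cm^3


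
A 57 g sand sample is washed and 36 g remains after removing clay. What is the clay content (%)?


Formula: Clay% = (W_total - W_washed) / W_total * 100
Clay mass = 57 - 36 = 21 g
Clay% = 21 / 57 * 100 = 36.8421%

36.8421%


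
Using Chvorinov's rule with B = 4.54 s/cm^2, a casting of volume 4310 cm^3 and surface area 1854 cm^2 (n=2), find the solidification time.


Formula: t_s = B * (V/A)^n  (Chvorinov's rule, n=2)
Modulus M = V/A = 4310/1854 = 2.324703 cm
M^2 = 2.324703^2 = 5.404244 cm^2
t_s = 4.54 * 5.404244 = 24.5353 s


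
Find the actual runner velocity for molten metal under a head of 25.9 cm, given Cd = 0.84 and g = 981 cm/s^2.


Formula: v = Cd * sqrt(2 * g * h)  (Torricelli with discharge coefficient)
2*g*h = 2 * 981 * 25.9 = 50815.8 cm^2/s^2
sqrt(50815.8) = 225.42360 cm/s
v = 0.84 * 225.42360 = 189.3558 cm/s

189.3558 cm/s


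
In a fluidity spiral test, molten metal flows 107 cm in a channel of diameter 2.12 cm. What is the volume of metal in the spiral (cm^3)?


Formula: V = pi * (d/2)^2 * L  (cylinder volume)
Radius = 2.12/2 = 1.06 cm
V = pi * 1.06^2 * 107 = 377.6986 cm^3


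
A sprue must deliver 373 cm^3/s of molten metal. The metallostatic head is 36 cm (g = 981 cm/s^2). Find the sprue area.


Formula: v = sqrt(2*g*h), A = Q/v
Velocity: v = sqrt(2 * 981 * 36) = sqrt(70632) = 265.7668 cm/s
Sprue area: A = Q / v = 373 / 265.7668 = 1.4035 cm^2

Final answer: 1.4035 cm^2


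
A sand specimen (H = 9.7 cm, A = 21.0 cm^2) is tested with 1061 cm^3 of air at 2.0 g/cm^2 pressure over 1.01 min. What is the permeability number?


Formula: Permeability Number P = (V * H) / (p * A * t)
Numerator: V * H = 1061 * 9.7 = 10291.7
Denominator: p * A * t = 2.0 * 21.0 * 1.01 = 42.42
P = 10291.7 / 42.42 = 242.6143

Answer: 242.6143


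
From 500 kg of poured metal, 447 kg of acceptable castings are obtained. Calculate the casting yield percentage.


Formula: Casting Yield = (W_good / W_total) * 100
Yield = (447 kg / 500 kg) * 100 = 89.4000%

Answer: 89.4000%


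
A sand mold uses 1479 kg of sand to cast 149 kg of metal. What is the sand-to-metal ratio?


Formula: Sand-to-Metal Ratio = W_sand / W_metal
Ratio = 1479 kg / 149 kg = 9.9262

Final answer: 9.9262


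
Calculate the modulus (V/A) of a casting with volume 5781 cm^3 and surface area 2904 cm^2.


Formula: Casting Modulus M = V / A
M = 5781 cm^3 / 2904 cm^2 = 1.9907 cm

Final answer: 1.9907 cm


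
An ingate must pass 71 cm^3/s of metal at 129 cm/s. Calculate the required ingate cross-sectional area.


Formula: A_ingate = Q / v  (continuity equation)
A = 71 cm^3/s / 129 cm/s = 0.5504 cm^2


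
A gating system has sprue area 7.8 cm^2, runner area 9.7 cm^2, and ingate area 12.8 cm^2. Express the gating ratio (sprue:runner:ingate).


Sprue:Runner:Ingate = 1 : 9.7/7.8 : 12.8/7.8 = 1:1.24:1.64


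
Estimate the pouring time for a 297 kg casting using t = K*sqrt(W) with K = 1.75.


Formula: t = K * sqrt(W)
sqrt(W) = sqrt(297) = 17.23369
t = 1.75 * 17.23369 = 30.1590 s


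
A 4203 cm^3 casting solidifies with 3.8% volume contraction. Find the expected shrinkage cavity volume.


Formula: V_shrink = V_casting * shrinkage_pct / 100
V_shrink = 4203 cm^3 * 3.8 / 100 = 159.7140 cm^3

159.7140 cm^3


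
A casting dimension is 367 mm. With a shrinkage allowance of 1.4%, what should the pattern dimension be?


Formula: L_pattern = L_casting * (1 + shrinkage_rate/100)
Shrinkage factor = 1 + 1.4/100 = 1.014
L_pattern = 367 mm * 1.014 = 372.1380 mm

Final answer: 372.1380 mm


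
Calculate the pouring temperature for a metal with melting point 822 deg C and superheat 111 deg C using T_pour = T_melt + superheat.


Formula: T_pour = T_melt + Superheat
T_pour = 822 + 111 = 933 deg C

Answer: 933 deg C


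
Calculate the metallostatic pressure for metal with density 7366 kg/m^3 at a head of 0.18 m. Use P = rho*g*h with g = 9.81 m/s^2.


Formula: P = rho * g * h
rho * g = 7366 * 9.81 = 72260.46 N/m^3
P = 72260.46 * 0.18 = 13006.8828 Pa

Final answer: 13006.8828 Pa


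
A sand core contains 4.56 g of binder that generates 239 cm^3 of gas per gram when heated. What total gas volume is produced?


Formula: V_gas = W_binder * gas_evolution_rate
V = 4.56 g * 239 cm^3/g = 1089.8400 cm^3


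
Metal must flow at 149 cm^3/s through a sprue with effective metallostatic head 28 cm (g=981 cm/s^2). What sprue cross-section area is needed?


Formula: v = sqrt(2*g*h), A = Q/v
Velocity: v = sqrt(2 * 981 * 28) = sqrt(54936) = 234.3843 cm/s
Sprue area: A = Q / v = 149 / 234.3843 = 0.6357 cm^2

Final answer: 0.6357 cm^2


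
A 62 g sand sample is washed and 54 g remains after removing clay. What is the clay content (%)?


Formula: Clay% = (W_total - W_washed) / W_total * 100
Clay mass = 62 - 54 = 8 g
Clay% = 8 / 62 * 100 = 12.9032%

Answer: 12.9032%


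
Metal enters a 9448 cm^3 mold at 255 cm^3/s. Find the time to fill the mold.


Formula: t_fill = V_mold / Q_flow
t = 9448 cm^3 / 255 cm^3/s = 37.0510 s

Answer: 37.0510 s


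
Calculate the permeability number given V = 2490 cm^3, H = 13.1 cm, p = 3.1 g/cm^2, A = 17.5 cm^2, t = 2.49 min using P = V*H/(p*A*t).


Formula: Permeability Number P = (V * H) / (p * A * t)
Numerator: V * H = 2490 * 13.1 = 32619.0
Denominator: p * A * t = 3.1 * 17.5 * 2.49 = 135.0825
P = 32619.0 / 135.0825 = 241.4747

Final answer: 241.4747


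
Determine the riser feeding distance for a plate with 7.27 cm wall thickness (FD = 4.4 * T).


Formula: FD = 4.4 * T  (riser feeding-distance rule)
FD = 4.4 * 7.27 cm = 31.9880 cm

Answer: 31.9880 cm


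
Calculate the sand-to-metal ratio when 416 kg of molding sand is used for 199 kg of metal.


Formula: Sand-to-Metal Ratio = W_sand / W_metal
Ratio = 416 kg / 199 kg = 2.0905


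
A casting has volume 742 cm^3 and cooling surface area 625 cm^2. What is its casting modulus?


Formula: Casting Modulus M = V / A
M = 742 cm^3 / 625 cm^2 = 1.1872 cm

Answer: 1.1872 cm


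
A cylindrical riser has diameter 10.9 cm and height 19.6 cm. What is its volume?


Formula: V = pi * (D/2)^2 * H  (cylinder volume)
Radius = D/2 = 10.9/2 = 5.45 cm
V = pi * 5.45^2 * 19.6 = 1828.9379 cm^3

Final answer: 1828.9379 cm^3


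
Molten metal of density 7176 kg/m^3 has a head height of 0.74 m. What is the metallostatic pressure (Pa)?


Formula: P = rho * g * h
rho * g = 7176 * 9.81 = 70396.56 N/m^3
P = 70396.56 * 0.74 = 52093.4544 Pa

Final answer: 52093.4544 Pa


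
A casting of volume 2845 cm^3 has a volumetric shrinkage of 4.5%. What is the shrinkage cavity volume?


Formula: V_shrink = V_casting * shrinkage_pct / 100
V_shrink = 2845 cm^3 * 4.5 / 100 = 128.0250 cm^3

Final answer: 128.0250 cm^3


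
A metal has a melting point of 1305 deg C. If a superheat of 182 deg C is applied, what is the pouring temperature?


Formula: T_pour = T_melt + Superheat
T_pour = 1305 + 182 = 1487 deg C


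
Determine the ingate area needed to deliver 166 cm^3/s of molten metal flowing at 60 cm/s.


Formula: A_ingate = Q / v  (continuity equation)
A = 166 cm^3/s / 60 cm/s = 2.7667 cm^2

Final answer: 2.7667 cm^2


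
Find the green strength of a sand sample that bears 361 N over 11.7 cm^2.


Formula: Compressive Strength = Force / Area
Strength = 361 N / 11.7 cm^2 = 30.8547 N/cm^2

30.8547 N/cm^2


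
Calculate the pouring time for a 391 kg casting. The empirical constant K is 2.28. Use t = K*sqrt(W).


Formula: t = K * sqrt(W)
sqrt(W) = sqrt(391) = 19.77372
t = 2.28 * 19.77372 = 45.0841 s

Answer: 45.0841 s


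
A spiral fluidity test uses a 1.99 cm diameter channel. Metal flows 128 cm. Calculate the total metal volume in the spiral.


Formula: V = pi * (d/2)^2 * L  (cylinder volume)
Radius = 1.99/2 = 0.995 cm
V = pi * 0.995^2 * 128 = 398.1127 cm^3


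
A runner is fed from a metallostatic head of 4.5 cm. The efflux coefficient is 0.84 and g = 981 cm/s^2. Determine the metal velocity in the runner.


Formula: v = Cd * sqrt(2 * g * h)  (Torricelli with discharge coefficient)
2*g*h = 2 * 981 * 4.5 = 8829.0 cm^2/s^2
sqrt(8829.0) = 93.96276 cm/s
v = 0.84 * 93.96276 = 78.9287 cm/s

Final answer: 78.9287 cm/s


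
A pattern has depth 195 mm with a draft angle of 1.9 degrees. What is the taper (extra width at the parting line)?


Formula: taper = depth * tan(draft_angle)
tan(1.9 deg) = 0.0331734
taper = 195 mm * 0.0331734 = 6.4688 mm

Answer: 6.4688 mm


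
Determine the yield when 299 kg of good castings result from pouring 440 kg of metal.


Formula: Casting Yield = (W_good / W_total) * 100
Yield = (299 kg / 440 kg) * 100 = 67.9545%

67.9545%


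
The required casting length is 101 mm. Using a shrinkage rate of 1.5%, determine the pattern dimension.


Formula: L_pattern = L_casting * (1 + shrinkage_rate/100)
Shrinkage factor = 1 + 1.5/100 = 1.015
L_pattern = 101 mm * 1.015 = 102.5150 mm


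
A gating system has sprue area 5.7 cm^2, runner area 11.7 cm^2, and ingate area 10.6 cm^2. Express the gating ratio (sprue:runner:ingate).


Sprue:Runner:Ingate = 1 : 11.7/5.7 : 10.6/5.7 = 1:2.05:1.86

1:2.05:1.86


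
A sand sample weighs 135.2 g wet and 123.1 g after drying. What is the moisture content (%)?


Formula: MC = (W_wet - W_dry) / W_wet * 100
Water mass = 135.2 - 123.1 = 12.1 g
MC = 12.1 / 135.2 * 100 = 8.9497%

Answer: 8.9497%


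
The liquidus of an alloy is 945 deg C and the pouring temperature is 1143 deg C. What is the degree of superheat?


Formula: Superheat = T_pour - T_melt
Superheat = 1143 - 945 = 198 deg C

198 deg C


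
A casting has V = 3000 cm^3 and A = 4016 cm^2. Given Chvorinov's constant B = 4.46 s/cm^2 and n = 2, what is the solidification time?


Formula: t_s = B * (V/A)^n  (Chvorinov's rule, n=2)
Modulus M = V/A = 3000/4016 = 0.747012 cm
M^2 = 0.747012^2 = 0.558027 cm^2
t_s = 4.46 * 0.558027 = 2.4888 s

2.4888 s


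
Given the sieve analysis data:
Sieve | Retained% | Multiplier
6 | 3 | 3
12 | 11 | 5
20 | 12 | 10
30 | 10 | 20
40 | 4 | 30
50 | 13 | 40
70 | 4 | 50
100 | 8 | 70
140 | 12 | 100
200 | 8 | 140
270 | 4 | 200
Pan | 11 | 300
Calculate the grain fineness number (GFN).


Formula: GFN = sum(pct * multiplier) / sum(pct)
sum(pct * multiplier) = 8204
sum(pct) = 100
GFN = 8204 / 100 = 82.04


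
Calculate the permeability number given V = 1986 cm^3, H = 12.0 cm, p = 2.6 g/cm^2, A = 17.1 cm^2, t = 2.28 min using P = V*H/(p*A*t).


Formula: Permeability Number P = (V * H) / (p * A * t)
Numerator: V * H = 1986 * 12.0 = 23832.0
Denominator: p * A * t = 2.6 * 17.1 * 2.28 = 101.3688
P = 23832.0 / 101.3688 = 235.1019

235.1019


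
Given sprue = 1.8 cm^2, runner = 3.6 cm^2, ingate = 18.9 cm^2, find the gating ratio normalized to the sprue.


Sprue:Runner:Ingate = 1 : 3.6/1.8 : 18.9/1.8 = 1:2.00:10.50

Answer: 1:2.00:10.50


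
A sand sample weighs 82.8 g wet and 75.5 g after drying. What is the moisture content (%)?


Formula: MC = (W_wet - W_dry) / W_wet * 100
Water mass = 82.8 - 75.5 = 7.3 g
MC = 7.3 / 82.8 * 100 = 8.8164%

Answer: 8.8164%


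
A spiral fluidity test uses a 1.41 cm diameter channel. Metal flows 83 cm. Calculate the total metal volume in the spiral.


Formula: V = pi * (d/2)^2 * L  (cylinder volume)
Radius = 1.41/2 = 0.705 cm
V = pi * 0.705^2 * 83 = 129.6004 cm^3

129.6004 cm^3


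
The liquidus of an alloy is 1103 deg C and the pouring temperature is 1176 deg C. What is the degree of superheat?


Formula: Superheat = T_pour - T_melt
Superheat = 1176 - 1103 = 73 deg C

Answer: 73 deg C


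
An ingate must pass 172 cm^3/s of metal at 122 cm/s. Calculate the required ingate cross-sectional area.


Formula: A_ingate = Q / v  (continuity equation)
A = 172 cm^3/s / 122 cm/s = 1.4098 cm^2

Final answer: 1.4098 cm^2


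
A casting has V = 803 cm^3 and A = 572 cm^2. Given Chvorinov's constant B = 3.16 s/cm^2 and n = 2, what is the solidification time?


Formula: t_s = B * (V/A)^n  (Chvorinov's rule, n=2)
Modulus M = V/A = 803/572 = 1.403846 cm
M^2 = 1.403846^2 = 1.970784 cm^2
t_s = 3.16 * 1.970784 = 6.2277 s

Final answer: 6.2277 s


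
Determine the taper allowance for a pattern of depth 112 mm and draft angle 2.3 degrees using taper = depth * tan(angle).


Formula: taper = depth * tan(draft_angle)
tan(2.3 deg) = 0.0401641
taper = 112 mm * 0.0401641 = 4.4984 mm


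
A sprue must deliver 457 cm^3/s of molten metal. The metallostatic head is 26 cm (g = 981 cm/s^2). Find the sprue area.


Formula: v = sqrt(2*g*h), A = Q/v
Velocity: v = sqrt(2 * 981 * 26) = sqrt(51012) = 225.8584 cm/s
Sprue area: A = Q / v = 457 / 225.8584 = 2.0234 cm^2

Final answer: 2.0234 cm^2


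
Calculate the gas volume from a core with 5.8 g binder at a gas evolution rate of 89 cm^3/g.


Formula: V_gas = W_binder * gas_evolution_rate
V = 5.8 g * 89 cm^3/g = 516.2000 cm^3


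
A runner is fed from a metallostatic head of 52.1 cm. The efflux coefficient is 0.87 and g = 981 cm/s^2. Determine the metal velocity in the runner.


Formula: v = Cd * sqrt(2 * g * h)  (Torricelli with discharge coefficient)
2*g*h = 2 * 981 * 52.1 = 102220.2 cm^2/s^2
sqrt(102220.2) = 319.71894 cm/s
v = 0.87 * 319.71894 = 278.1555 cm/s


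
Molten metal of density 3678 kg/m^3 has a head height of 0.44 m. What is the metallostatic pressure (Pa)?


Formula: P = rho * g * h
rho * g = 3678 * 9.81 = 36081.18 N/m^3
P = 36081.18 * 0.44 = 15875.7192 Pa

15875.7192 Pa


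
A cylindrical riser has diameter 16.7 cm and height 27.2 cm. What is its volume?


Formula: V = pi * (D/2)^2 * H  (cylinder volume)
Radius = D/2 = 16.7/2 = 8.35 cm
V = pi * 8.35^2 * 27.2 = 5957.8797 cm^3

Answer: 5957.8797 cm^3


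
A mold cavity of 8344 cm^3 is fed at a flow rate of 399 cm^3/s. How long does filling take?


Formula: t_fill = V_mold / Q_flow
t = 8344 cm^3 / 399 cm^3/s = 20.9123 s

20.9123 s


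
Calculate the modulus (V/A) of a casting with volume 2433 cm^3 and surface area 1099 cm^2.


Formula: Casting Modulus M = V / A
M = 2433 cm^3 / 1099 cm^2 = 2.2138 cm

2.2138 cm


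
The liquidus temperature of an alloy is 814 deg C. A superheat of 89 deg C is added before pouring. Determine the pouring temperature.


Formula: T_pour = T_melt + Superheat
T_pour = 814 + 89 = 903 deg C


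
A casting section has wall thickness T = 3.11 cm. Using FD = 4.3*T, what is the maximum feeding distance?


Formula: FD = 4.3 * T  (riser feeding-distance rule)
FD = 4.3 * 3.11 cm = 13.3730 cm

13.3730 cm


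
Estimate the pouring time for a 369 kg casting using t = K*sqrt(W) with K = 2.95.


Formula: t = K * sqrt(W)
sqrt(W) = sqrt(369) = 19.20937
t = 2.95 * 19.20937 = 56.6676 s

56.6676 s


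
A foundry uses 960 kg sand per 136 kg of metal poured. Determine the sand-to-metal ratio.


Formula: Sand-to-Metal Ratio = W_sand / W_metal
Ratio = 960 kg / 136 kg = 7.0588

Final answer: 7.0588


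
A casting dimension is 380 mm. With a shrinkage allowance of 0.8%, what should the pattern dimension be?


Formula: L_pattern = L_casting * (1 + shrinkage_rate/100)
Shrinkage factor = 1 + 0.8/100 = 1.008
L_pattern = 380 mm * 1.008 = 383.0400 mm


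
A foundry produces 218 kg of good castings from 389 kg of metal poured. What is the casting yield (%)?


Formula: Casting Yield = (W_good / W_total) * 100
Yield = (218 kg / 389 kg) * 100 = 56.0411%

Answer: 56.0411%


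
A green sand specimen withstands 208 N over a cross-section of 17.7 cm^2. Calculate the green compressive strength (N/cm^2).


Formula: Compressive Strength = Force / Area
Strength = 208 N / 17.7 cm^2 = 11.7514 N/cm^2


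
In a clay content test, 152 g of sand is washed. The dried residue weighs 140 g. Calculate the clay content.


Formula: Clay% = (W_total - W_washed) / W_total * 100
Clay mass = 152 - 140 = 12 g
Clay% = 12 / 152 * 100 = 7.8947%

Answer: 7.8947%


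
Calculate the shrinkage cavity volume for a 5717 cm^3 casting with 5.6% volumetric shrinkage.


Formula: V_shrink = V_casting * shrinkage_pct / 100
V_shrink = 5717 cm^3 * 5.6 / 100 = 320.1520 cm^3

Final answer: 320.1520 cm^3


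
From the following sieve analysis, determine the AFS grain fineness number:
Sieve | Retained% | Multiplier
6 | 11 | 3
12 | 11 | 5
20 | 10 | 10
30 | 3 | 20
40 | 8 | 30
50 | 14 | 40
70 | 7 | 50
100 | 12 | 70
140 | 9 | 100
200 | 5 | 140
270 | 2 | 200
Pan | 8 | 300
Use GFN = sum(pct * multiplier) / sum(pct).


Formula: GFN = sum(pct * multiplier) / sum(pct)
sum(pct * multiplier) = 6638
sum(pct) = 100
GFN = 6638 / 100 = 66.38


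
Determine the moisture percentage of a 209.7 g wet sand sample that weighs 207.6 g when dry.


Formula: MC = (W_wet - W_dry) / W_wet * 100
Water mass = 209.7 - 207.6 = 2.1 g
MC = 2.1 / 209.7 * 100 = 1.0014%


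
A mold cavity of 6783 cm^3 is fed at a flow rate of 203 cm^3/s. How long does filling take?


Formula: t_fill = V_mold / Q_flow
t = 6783 cm^3 / 203 cm^3/s = 33.4138 s


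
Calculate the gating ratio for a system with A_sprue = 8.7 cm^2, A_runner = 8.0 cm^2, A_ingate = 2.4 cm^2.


Sprue:Runner:Ingate = 1 : 8.0/8.7 : 2.4/8.7 = 1:0.92:0.28

Answer: 1:0.92:0.28


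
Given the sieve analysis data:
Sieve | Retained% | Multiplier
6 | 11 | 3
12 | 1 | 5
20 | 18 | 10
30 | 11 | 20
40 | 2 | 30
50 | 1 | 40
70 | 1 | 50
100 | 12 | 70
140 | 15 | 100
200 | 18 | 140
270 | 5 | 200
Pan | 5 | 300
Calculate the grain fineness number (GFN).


Formula: GFN = sum(pct * multiplier) / sum(pct)
sum(pct * multiplier) = 7948
sum(pct) = 100
GFN = 7948 / 100 = 79.48

Answer: 79.48


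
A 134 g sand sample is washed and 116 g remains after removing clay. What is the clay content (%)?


Formula: Clay% = (W_total - W_washed) / W_total * 100
Clay mass = 134 - 116 = 18 g
Clay% = 18 / 134 * 100 = 13.4328%

13.4328%


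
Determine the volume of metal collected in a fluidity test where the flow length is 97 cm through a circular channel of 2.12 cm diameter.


Formula: V = pi * (d/2)^2 * L  (cylinder volume)
Radius = 2.12/2 = 1.06 cm
V = pi * 1.06^2 * 97 = 342.3997 cm^3

Answer: 342.3997 cm^3


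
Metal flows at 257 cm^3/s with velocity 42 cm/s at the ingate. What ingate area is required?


Formula: A_ingate = Q / v  (continuity equation)
A = 257 cm^3/s / 42 cm/s = 6.1190 cm^2

Answer: 6.1190 cm^2


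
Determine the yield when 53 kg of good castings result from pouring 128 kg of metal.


Formula: Casting Yield = (W_good / W_total) * 100
Yield = (53 kg / 128 kg) * 100 = 41.4062%

41.4062%


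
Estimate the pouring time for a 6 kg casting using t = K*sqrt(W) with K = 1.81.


Formula: t = K * sqrt(W)
sqrt(W) = sqrt(6) = 2.44949
t = 1.81 * 2.44949 = 4.4336 s


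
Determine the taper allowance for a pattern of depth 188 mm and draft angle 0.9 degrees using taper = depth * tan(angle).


Formula: taper = depth * tan(draft_angle)
tan(0.9 deg) = 0.0157093
taper = 188 mm * 0.0157093 = 2.9533 mm

Final answer: 2.9533 mm


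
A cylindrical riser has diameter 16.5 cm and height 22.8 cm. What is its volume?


Formula: V = pi * (D/2)^2 * H  (cylinder volume)
Radius = D/2 = 16.5/2 = 8.25 cm
V = pi * 8.25^2 * 22.8 = 4875.2020 cm^3

Final answer: 4875.2020 cm^3


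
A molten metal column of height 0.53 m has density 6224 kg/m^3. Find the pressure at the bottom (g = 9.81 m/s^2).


Formula: P = rho * g * h
rho * g = 6224 * 9.81 = 61057.44 N/m^3
P = 61057.44 * 0.53 = 32360.4432 Pa

Answer: 32360.4432 Pa


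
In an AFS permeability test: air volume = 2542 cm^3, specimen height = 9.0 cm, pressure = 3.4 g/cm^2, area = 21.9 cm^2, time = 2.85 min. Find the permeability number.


Formula: Permeability Number P = (V * H) / (p * A * t)
Numerator: V * H = 2542 * 9.0 = 22878.0
Denominator: p * A * t = 3.4 * 21.9 * 2.85 = 212.211
P = 22878.0 / 212.211 = 107.8078


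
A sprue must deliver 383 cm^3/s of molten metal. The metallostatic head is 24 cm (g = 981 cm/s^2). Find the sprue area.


Formula: v = sqrt(2*g*h), A = Q/v
Velocity: v = sqrt(2 * 981 * 24) = sqrt(47088) = 216.9977 cm/s
Sprue area: A = Q / v = 383 / 216.9977 = 1.7650 cm^2


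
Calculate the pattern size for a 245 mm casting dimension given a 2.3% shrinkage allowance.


Formula: L_pattern = L_casting * (1 + shrinkage_rate/100)
Shrinkage factor = 1 + 2.3/100 = 1.023
L_pattern = 245 mm * 1.023 = 250.6350 mm


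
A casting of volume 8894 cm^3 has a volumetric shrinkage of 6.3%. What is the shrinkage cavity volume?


Formula: V_shrink = V_casting * shrinkage_pct / 100
V_shrink = 8894 cm^3 * 6.3 / 100 = 560.3220 cm^3

Final answer: 560.3220 cm^3


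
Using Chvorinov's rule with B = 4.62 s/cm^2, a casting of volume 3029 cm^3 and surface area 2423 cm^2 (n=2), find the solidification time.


Formula: t_s = B * (V/A)^n  (Chvorinov's rule, n=2)
Modulus M = V/A = 3029/2423 = 1.250103 cm
M^2 = 1.250103^2 = 1.562758 cm^2
t_s = 4.62 * 1.562758 = 7.2199 s

7.2199 s


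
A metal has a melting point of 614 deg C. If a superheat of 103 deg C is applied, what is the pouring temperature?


Formula: T_pour = T_melt + Superheat
T_pour = 614 + 103 = 717 deg C

Final answer: 717 deg C


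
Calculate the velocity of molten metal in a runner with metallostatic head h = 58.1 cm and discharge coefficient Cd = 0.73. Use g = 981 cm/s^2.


Formula: v = Cd * sqrt(2 * g * h)  (Torricelli with discharge coefficient)
2*g*h = 2 * 981 * 58.1 = 113992.2 cm^2/s^2
sqrt(113992.2) = 337.62731 cm/s
v = 0.73 * 337.62731 = 246.4679 cm/s

Final answer: 246.4679 cm/s


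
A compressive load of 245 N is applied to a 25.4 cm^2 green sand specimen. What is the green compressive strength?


Formula: Compressive Strength = Force / Area
Strength = 245 N / 25.4 cm^2 = 9.6457 N/cm^2

Answer: 9.6457 N/cm^2


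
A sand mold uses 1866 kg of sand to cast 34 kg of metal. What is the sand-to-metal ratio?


Formula: Sand-to-Metal Ratio = W_sand / W_metal
Ratio = 1866 kg / 34 kg = 54.8824


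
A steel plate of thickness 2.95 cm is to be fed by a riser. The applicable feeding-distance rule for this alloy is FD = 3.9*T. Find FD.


Formula: FD = 3.9 * T  (riser feeding-distance rule)
FD = 3.9 * 2.95 cm = 11.5050 cm

Answer: 11.5050 cm


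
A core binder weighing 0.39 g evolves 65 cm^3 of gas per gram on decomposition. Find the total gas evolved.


Formula: V_gas = W_binder * gas_evolution_rate
V = 0.39 g * 65 cm^3/g = 25.3500 cm^3

25.3500 cm^3


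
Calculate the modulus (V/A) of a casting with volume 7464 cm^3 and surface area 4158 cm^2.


Formula: Casting Modulus M = V / A
M = 7464 cm^3 / 4158 cm^2 = 1.7951 cm


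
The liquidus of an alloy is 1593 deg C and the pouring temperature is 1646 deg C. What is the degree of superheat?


Formula: Superheat = T_pour - T_melt
Superheat = 1646 - 1593 = 53 deg C

Answer: 53 deg C


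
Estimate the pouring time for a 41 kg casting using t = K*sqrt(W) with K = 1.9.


Formula: t = K * sqrt(W)
sqrt(W) = sqrt(41) = 6.40312
t = 1.9 * 6.40312 = 12.1659 s

12.1659 s


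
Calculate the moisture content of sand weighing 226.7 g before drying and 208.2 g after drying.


Formula: MC = (W_wet - W_dry) / W_wet * 100
Water mass = 226.7 - 208.2 = 18.5 g
MC = 18.5 / 226.7 * 100 = 8.1606%

Final answer: 8.1606%


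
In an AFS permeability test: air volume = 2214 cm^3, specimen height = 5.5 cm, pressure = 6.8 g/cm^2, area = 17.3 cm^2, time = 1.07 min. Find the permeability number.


Formula: Permeability Number P = (V * H) / (p * A * t)
Numerator: V * H = 2214 * 5.5 = 12177.0
Denominator: p * A * t = 6.8 * 17.3 * 1.07 = 125.8748
P = 12177.0 / 125.8748 = 96.7390

Answer: 96.7390


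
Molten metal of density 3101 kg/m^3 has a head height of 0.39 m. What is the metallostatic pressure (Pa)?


Formula: P = rho * g * h
rho * g = 3101 * 9.81 = 30420.81 N/m^3
P = 30420.81 * 0.39 = 11864.1159 Pa

Final answer: 11864.1159 Pa


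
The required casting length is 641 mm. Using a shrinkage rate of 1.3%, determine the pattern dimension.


Formula: L_pattern = L_casting * (1 + shrinkage_rate/100)
Shrinkage factor = 1 + 1.3/100 = 1.013
L_pattern = 641 mm * 1.013 = 649.3330 mm


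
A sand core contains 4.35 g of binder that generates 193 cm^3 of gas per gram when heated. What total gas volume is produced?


Formula: V_gas = W_binder * gas_evolution_rate
V = 4.35 g * 193 cm^3/g = 839.5500 cm^3

Final answer: 839.5500 cm^3


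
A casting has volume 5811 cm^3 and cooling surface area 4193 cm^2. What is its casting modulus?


Formula: Casting Modulus M = V / A
M = 5811 cm^3 / 4193 cm^2 = 1.3859 cm


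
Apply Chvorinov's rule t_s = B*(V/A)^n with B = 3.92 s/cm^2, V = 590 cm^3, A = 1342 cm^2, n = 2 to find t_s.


Formula: t_s = B * (V/A)^n  (Chvorinov's rule, n=2)
Modulus M = V/A = 590/1342 = 0.439642 cm
M^2 = 0.439642^2 = 0.193285 cm^2
t_s = 3.92 * 0.193285 = 0.7577 s


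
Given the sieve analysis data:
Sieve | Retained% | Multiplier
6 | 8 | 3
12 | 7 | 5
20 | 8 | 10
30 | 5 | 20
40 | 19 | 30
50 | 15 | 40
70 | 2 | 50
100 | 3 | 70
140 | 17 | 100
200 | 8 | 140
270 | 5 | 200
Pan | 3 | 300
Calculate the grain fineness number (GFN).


Formula: GFN = sum(pct * multiplier) / sum(pct)
sum(pct * multiplier) = 6439
sum(pct) = 100
GFN = 6439 / 100 = 64.39

Answer: 64.39


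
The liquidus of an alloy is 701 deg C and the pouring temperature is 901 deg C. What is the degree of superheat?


Formula: Superheat = T_pour - T_melt
Superheat = 901 - 701 = 200 deg C

200 deg C


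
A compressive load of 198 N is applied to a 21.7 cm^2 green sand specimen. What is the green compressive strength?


Formula: Compressive Strength = Force / Area
Strength = 198 N / 21.7 cm^2 = 9.1244 N/cm^2

9.1244 N/cm^2


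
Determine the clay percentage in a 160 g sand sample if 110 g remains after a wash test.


Formula: Clay% = (W_total - W_washed) / W_total * 100
Clay mass = 160 - 110 = 50 g
Clay% = 50 / 160 * 100 = 31.2500%

Answer: 31.2500%


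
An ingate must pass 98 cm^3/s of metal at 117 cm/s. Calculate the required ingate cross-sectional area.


Formula: A_ingate = Q / v  (continuity equation)
A = 98 cm^3/s / 117 cm/s = 0.8376 cm^2

Final answer: 0.8376 cm^2


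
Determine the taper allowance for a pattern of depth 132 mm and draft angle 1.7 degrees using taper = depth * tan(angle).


Formula: taper = depth * tan(draft_angle)
tan(1.7 deg) = 0.0296793
taper = 132 mm * 0.0296793 = 3.9177 mm

3.9177 mm


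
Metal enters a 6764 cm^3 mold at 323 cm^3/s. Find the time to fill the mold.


Formula: t_fill = V_mold / Q_flow
t = 6764 cm^3 / 323 cm^3/s = 20.9412 s

Answer: 20.9412 s


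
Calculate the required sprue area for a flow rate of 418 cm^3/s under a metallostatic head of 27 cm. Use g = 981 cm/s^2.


Formula: v = sqrt(2*g*h), A = Q/v
Velocity: v = sqrt(2 * 981 * 27) = sqrt(52974) = 230.1608 cm/s
Sprue area: A = Q / v = 418 / 230.1608 = 1.8161 cm^2

Answer: 1.8161 cm^2


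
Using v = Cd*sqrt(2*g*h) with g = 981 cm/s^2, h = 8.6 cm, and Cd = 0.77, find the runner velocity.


Formula: v = Cd * sqrt(2 * g * h)  (Torricelli with discharge coefficient)
2*g*h = 2 * 981 * 8.6 = 16873.2 cm^2/s^2
sqrt(16873.2) = 129.89688 cm/s
v = 0.77 * 129.89688 = 100.0206 cm/s

Final answer: 100.0206 cm/s


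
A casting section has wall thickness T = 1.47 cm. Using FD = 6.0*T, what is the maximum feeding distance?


Formula: FD = 6.0 * T  (riser feeding-distance rule)
FD = 6.0 * 1.47 cm = 8.8200 cm

Answer: 8.8200 cm


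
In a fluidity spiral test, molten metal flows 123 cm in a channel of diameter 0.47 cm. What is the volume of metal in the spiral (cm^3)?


Formula: V = pi * (d/2)^2 * L  (cylinder volume)
Radius = 0.47/2 = 0.235 cm
V = pi * 0.235^2 * 123 = 21.3398 cm^3

Answer: 21.3398 cm^3


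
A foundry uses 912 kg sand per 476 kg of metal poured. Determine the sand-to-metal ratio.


Formula: Sand-to-Metal Ratio = W_sand / W_metal
Ratio = 912 kg / 476 kg = 1.9160


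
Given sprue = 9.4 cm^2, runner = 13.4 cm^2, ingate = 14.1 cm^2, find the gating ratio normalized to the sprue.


Sprue:Runner:Ingate = 1 : 13.4/9.4 : 14.1/9.4 = 1:1.43:1.50

1:1.43:1.50


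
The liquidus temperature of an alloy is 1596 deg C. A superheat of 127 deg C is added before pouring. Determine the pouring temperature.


Formula: T_pour = T_melt + Superheat
T_pour = 1596 + 127 = 1723 deg C

Answer: 1723 deg C


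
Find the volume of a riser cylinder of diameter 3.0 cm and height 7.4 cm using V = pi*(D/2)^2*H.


Formula: V = pi * (D/2)^2 * H  (cylinder volume)
Radius = D/2 = 3.0/2 = 1.5 cm
V = pi * 1.5^2 * 7.4 = 52.3075 cm^3


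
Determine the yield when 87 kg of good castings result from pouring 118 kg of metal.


Formula: Casting Yield = (W_good / W_total) * 100
Yield = (87 kg / 118 kg) * 100 = 73.7288%

Final answer: 73.7288%


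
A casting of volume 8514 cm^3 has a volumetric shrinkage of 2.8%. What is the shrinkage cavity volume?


Formula: V_shrink = V_casting * shrinkage_pct / 100
V_shrink = 8514 cm^3 * 2.8 / 100 = 238.3920 cm^3


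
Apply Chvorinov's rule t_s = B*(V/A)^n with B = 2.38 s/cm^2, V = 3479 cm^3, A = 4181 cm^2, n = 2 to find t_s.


Formula: t_s = B * (V/A)^n  (Chvorinov's rule, n=2)
Modulus M = V/A = 3479/4181 = 0.832098 cm
M^2 = 0.832098^2 = 0.692387 cm^2
t_s = 2.38 * 0.692387 = 1.6479 s

Answer: 1.6479 s


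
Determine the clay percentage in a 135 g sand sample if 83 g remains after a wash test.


Formula: Clay% = (W_total - W_washed) / W_total * 100
Clay mass = 135 - 83 = 52 g
Clay% = 52 / 135 * 100 = 38.5185%

Answer: 38.5185%


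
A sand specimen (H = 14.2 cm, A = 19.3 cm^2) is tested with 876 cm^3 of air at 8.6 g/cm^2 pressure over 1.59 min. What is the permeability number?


Formula: Permeability Number P = (V * H) / (p * A * t)
Numerator: V * H = 876 * 14.2 = 12439.2
Denominator: p * A * t = 8.6 * 19.3 * 1.59 = 263.9082
P = 12439.2 / 263.9082 = 47.1346

Answer: 47.1346


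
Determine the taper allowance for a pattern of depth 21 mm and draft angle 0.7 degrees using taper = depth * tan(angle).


Formula: taper = depth * tan(draft_angle)
tan(0.7 deg) = 0.0122179
taper = 21 mm * 0.0122179 = 0.2566 mm

Answer: 0.2566 mm


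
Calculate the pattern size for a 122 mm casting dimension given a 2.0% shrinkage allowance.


Formula: L_pattern = L_casting * (1 + shrinkage_rate/100)
Shrinkage factor = 1 + 2.0/100 = 1.02
L_pattern = 122 mm * 1.02 = 124.4400 mm

124.4400 mm


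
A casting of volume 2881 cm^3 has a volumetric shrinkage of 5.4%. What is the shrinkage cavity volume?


Formula: V_shrink = V_casting * shrinkage_pct / 100
V_shrink = 2881 cm^3 * 5.4 / 100 = 155.5740 cm^3


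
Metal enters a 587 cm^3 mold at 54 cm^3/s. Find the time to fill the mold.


Formula: t_fill = V_mold / Q_flow
t = 587 cm^3 / 54 cm^3/s = 10.8704 s

10.8704 s


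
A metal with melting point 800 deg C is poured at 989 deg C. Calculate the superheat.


Formula: Superheat = T_pour - T_melt
Superheat = 989 - 800 = 189 deg C

Final answer: 189 deg C


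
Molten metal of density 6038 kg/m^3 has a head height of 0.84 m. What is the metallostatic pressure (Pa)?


Formula: P = rho * g * h
rho * g = 6038 * 9.81 = 59232.78 N/m^3
P = 59232.78 * 0.84 = 49755.5352 Pa

Answer: 49755.5352 Pa


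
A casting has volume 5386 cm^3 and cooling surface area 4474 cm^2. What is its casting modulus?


Formula: Casting Modulus M = V / A
M = 5386 cm^3 / 4474 cm^2 = 1.2038 cm

Answer: 1.2038 cm


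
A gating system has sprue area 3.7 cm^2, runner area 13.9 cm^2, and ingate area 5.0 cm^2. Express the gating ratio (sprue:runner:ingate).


Sprue:Runner:Ingate = 1 : 13.9/3.7 : 5.0/3.7 = 1:3.76:1.35

1:3.76:1.35


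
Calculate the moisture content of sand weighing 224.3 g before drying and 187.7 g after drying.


Formula: MC = (W_wet - W_dry) / W_wet * 100
Water mass = 224.3 - 187.7 = 36.6 g
MC = 36.6 / 224.3 * 100 = 16.3174%

Final answer: 16.3174%


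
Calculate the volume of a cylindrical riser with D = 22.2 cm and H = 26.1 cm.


Formula: V = pi * (D/2)^2 * H  (cylinder volume)
Radius = D/2 = 22.2/2 = 11.1 cm
V = pi * 11.1^2 * 26.1 = 10102.6740 cm^3

Answer: 10102.6740 cm^3


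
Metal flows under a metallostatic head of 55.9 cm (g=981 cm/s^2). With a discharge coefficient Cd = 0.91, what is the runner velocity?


Formula: v = Cd * sqrt(2 * g * h)  (Torricelli with discharge coefficient)
2*g*h = 2 * 981 * 55.9 = 109675.8 cm^2/s^2
sqrt(109675.8) = 331.17337 cm/s
v = 0.91 * 331.17337 = 301.3678 cm/s

Answer: 301.3678 cm/s


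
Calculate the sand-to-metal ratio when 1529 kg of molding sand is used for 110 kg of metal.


Formula: Sand-to-Metal Ratio = W_sand / W_metal
Ratio = 1529 kg / 110 kg = 13.9000

13.9000


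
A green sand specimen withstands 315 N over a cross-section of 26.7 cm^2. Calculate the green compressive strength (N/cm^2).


Formula: Compressive Strength = Force / Area
Strength = 315 N / 26.7 cm^2 = 11.7978 N/cm^2


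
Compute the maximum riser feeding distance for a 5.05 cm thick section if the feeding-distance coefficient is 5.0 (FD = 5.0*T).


Formula: FD = 5.0 * T  (riser feeding-distance rule)
FD = 5.0 * 5.05 cm = 25.2500 cm

Answer: 25.2500 cm


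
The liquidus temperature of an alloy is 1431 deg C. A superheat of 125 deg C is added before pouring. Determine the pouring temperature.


Formula: T_pour = T_melt + Superheat
T_pour = 1431 + 125 = 1556 deg C

Final answer: 1556 deg C


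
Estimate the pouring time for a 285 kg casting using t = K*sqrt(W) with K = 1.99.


Formula: t = K * sqrt(W)
sqrt(W) = sqrt(285) = 16.88194
t = 1.99 * 16.88194 = 33.5951 s


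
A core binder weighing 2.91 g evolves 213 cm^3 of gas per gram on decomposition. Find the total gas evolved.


Formula: V_gas = W_binder * gas_evolution_rate
V = 2.91 g * 213 cm^3/g = 619.8300 cm^3


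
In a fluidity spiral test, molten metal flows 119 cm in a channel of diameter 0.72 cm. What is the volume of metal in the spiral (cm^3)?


Formula: V = pi * (d/2)^2 * L  (cylinder volume)
Radius = 0.72/2 = 0.36 cm
V = pi * 0.36^2 * 119 = 48.4509 cm^3

Final answer: 48.4509 cm^3


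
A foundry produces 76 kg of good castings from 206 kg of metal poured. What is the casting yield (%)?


Formula: Casting Yield = (W_good / W_total) * 100
Yield = (76 kg / 206 kg) * 100 = 36.8932%

Final answer: 36.8932%


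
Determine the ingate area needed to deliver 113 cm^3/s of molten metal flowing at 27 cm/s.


Formula: A_ingate = Q / v  (continuity equation)
A = 113 cm^3/s / 27 cm/s = 4.1852 cm^2

Final answer: 4.1852 cm^2


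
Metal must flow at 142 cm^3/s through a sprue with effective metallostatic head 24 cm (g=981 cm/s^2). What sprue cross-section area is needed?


Formula: v = sqrt(2*g*h), A = Q/v
Velocity: v = sqrt(2 * 981 * 24) = sqrt(47088) = 216.9977 cm/s
Sprue area: A = Q / v = 142 / 216.9977 = 0.6544 cm^2

Answer: 0.6544 cm^2


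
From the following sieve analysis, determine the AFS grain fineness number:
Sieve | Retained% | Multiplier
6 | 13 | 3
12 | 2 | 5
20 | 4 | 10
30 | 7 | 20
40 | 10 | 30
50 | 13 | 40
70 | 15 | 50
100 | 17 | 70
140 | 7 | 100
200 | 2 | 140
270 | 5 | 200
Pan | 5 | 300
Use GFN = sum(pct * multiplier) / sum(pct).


Formula: GFN = sum(pct * multiplier) / sum(pct)
sum(pct * multiplier) = 6469
sum(pct) = 100
GFN = 6469 / 100 = 64.69

Final answer: 64.69


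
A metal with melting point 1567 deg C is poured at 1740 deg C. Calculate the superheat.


Formula: Superheat = T_pour - T_melt
Superheat = 1740 - 1567 = 173 deg C

Final answer: 173 deg C


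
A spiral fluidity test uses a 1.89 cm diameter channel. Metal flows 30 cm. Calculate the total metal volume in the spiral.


Formula: V = pi * (d/2)^2 * L  (cylinder volume)
Radius = 1.89/2 = 0.945 cm
V = pi * 0.945^2 * 30 = 84.1656 cm^3


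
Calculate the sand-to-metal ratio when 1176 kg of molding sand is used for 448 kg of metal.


Formula: Sand-to-Metal Ratio = W_sand / W_metal
Ratio = 1176 kg / 448 kg = 2.6250

Answer: 2.6250


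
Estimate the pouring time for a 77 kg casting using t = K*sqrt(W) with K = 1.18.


Formula: t = K * sqrt(W)
sqrt(W) = sqrt(77) = 8.77496
t = 1.18 * 8.77496 = 10.3545 s

Answer: 10.3545 s
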